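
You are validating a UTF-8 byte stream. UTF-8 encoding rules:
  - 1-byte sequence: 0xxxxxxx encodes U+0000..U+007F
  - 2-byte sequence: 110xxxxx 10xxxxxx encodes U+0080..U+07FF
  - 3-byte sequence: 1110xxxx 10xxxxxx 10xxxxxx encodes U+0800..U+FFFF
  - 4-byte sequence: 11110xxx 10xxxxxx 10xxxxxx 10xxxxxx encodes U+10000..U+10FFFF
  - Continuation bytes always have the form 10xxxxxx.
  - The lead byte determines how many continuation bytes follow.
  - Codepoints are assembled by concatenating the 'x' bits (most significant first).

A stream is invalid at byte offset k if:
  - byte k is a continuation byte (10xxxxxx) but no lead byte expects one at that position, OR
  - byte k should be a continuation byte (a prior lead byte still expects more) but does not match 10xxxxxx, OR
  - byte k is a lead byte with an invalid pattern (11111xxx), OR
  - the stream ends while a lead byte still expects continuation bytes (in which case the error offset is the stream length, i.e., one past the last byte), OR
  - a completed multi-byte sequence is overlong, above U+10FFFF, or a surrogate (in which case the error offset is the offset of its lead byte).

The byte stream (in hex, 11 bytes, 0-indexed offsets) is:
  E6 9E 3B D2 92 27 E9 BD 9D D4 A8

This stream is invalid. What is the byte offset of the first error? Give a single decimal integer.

Answer: 2

Derivation:
Byte[0]=E6: 3-byte lead, need 2 cont bytes. acc=0x6
Byte[1]=9E: continuation. acc=(acc<<6)|0x1E=0x19E
Byte[2]=3B: expected 10xxxxxx continuation. INVALID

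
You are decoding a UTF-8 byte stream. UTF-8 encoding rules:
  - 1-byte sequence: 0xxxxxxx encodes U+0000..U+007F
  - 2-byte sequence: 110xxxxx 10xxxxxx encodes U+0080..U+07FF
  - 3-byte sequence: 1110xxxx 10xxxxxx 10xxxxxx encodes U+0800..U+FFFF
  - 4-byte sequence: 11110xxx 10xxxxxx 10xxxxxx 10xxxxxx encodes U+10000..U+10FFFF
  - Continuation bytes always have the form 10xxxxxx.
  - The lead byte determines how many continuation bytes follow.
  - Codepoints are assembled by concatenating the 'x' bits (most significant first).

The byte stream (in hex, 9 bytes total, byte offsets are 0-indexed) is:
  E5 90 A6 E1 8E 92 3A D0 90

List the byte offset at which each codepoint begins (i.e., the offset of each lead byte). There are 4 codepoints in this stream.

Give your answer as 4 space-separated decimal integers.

Byte[0]=E5: 3-byte lead, need 2 cont bytes. acc=0x5
Byte[1]=90: continuation. acc=(acc<<6)|0x10=0x150
Byte[2]=A6: continuation. acc=(acc<<6)|0x26=0x5426
Completed: cp=U+5426 (starts at byte 0)
Byte[3]=E1: 3-byte lead, need 2 cont bytes. acc=0x1
Byte[4]=8E: continuation. acc=(acc<<6)|0x0E=0x4E
Byte[5]=92: continuation. acc=(acc<<6)|0x12=0x1392
Completed: cp=U+1392 (starts at byte 3)
Byte[6]=3A: 1-byte ASCII. cp=U+003A
Byte[7]=D0: 2-byte lead, need 1 cont bytes. acc=0x10
Byte[8]=90: continuation. acc=(acc<<6)|0x10=0x410
Completed: cp=U+0410 (starts at byte 7)

Answer: 0 3 6 7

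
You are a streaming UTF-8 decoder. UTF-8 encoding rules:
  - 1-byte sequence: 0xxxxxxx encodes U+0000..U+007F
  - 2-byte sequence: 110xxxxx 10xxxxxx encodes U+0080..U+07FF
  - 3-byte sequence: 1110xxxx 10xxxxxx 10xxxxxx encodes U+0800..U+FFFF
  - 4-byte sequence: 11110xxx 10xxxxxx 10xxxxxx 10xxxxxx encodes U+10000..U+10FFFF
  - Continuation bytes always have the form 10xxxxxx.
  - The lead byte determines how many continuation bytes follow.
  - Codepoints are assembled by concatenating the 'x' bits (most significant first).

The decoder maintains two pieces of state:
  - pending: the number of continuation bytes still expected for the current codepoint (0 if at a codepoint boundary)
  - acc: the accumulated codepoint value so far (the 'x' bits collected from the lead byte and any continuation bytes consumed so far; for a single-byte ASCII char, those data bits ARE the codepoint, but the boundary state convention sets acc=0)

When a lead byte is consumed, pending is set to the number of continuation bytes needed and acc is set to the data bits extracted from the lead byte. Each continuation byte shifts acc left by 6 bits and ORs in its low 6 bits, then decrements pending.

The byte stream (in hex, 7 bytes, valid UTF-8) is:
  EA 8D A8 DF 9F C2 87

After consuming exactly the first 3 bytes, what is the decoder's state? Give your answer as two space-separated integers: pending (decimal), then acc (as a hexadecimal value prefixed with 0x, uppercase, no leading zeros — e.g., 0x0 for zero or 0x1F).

Byte[0]=EA: 3-byte lead. pending=2, acc=0xA
Byte[1]=8D: continuation. acc=(acc<<6)|0x0D=0x28D, pending=1
Byte[2]=A8: continuation. acc=(acc<<6)|0x28=0xA368, pending=0

Answer: 0 0xA368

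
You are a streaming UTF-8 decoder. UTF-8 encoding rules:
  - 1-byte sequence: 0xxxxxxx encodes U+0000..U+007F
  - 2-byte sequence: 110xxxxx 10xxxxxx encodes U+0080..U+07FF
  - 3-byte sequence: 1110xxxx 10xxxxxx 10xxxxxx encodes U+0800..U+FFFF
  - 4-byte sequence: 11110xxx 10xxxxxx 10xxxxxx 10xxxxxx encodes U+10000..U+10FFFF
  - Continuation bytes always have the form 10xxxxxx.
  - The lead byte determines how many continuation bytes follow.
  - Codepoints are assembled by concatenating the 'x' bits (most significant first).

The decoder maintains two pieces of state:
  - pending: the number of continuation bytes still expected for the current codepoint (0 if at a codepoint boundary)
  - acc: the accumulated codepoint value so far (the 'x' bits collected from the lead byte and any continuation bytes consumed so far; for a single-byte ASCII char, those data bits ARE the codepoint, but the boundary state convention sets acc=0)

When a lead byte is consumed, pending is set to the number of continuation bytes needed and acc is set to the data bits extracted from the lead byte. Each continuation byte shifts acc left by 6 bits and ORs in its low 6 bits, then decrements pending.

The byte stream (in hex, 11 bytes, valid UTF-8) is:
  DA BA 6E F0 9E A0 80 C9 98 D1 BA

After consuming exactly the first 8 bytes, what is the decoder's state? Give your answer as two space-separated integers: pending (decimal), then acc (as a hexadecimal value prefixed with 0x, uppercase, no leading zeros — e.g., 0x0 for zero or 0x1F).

Answer: 1 0x9

Derivation:
Byte[0]=DA: 2-byte lead. pending=1, acc=0x1A
Byte[1]=BA: continuation. acc=(acc<<6)|0x3A=0x6BA, pending=0
Byte[2]=6E: 1-byte. pending=0, acc=0x0
Byte[3]=F0: 4-byte lead. pending=3, acc=0x0
Byte[4]=9E: continuation. acc=(acc<<6)|0x1E=0x1E, pending=2
Byte[5]=A0: continuation. acc=(acc<<6)|0x20=0x7A0, pending=1
Byte[6]=80: continuation. acc=(acc<<6)|0x00=0x1E800, pending=0
Byte[7]=C9: 2-byte lead. pending=1, acc=0x9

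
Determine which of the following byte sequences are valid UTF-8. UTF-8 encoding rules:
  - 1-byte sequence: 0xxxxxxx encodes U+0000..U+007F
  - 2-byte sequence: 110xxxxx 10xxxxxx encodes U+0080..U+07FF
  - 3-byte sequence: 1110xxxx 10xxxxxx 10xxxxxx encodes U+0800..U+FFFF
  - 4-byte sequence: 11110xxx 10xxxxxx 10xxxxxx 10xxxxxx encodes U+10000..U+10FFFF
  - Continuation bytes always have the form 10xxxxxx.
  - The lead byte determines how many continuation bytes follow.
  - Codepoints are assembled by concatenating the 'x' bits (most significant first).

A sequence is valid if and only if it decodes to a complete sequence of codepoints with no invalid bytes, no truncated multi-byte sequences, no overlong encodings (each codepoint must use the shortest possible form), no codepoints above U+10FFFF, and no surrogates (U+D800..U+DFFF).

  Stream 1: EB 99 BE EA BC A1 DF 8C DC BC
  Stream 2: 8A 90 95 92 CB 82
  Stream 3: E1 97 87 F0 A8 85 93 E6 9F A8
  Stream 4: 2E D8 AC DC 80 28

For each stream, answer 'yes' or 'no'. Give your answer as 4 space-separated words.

Stream 1: decodes cleanly. VALID
Stream 2: error at byte offset 0. INVALID
Stream 3: decodes cleanly. VALID
Stream 4: decodes cleanly. VALID

Answer: yes no yes yes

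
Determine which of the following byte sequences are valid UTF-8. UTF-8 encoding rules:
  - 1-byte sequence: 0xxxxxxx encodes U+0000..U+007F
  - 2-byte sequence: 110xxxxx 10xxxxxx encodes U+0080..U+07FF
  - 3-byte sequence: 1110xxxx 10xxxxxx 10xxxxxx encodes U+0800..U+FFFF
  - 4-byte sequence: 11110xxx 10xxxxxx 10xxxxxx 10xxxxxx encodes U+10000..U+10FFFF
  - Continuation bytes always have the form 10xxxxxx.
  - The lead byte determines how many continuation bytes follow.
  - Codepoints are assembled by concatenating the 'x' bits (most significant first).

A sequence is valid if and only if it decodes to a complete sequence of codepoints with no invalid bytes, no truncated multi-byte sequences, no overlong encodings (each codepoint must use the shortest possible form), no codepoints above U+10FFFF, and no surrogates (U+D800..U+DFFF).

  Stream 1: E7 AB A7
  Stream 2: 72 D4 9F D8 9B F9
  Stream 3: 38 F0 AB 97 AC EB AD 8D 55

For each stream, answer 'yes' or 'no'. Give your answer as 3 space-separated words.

Answer: yes no yes

Derivation:
Stream 1: decodes cleanly. VALID
Stream 2: error at byte offset 5. INVALID
Stream 3: decodes cleanly. VALID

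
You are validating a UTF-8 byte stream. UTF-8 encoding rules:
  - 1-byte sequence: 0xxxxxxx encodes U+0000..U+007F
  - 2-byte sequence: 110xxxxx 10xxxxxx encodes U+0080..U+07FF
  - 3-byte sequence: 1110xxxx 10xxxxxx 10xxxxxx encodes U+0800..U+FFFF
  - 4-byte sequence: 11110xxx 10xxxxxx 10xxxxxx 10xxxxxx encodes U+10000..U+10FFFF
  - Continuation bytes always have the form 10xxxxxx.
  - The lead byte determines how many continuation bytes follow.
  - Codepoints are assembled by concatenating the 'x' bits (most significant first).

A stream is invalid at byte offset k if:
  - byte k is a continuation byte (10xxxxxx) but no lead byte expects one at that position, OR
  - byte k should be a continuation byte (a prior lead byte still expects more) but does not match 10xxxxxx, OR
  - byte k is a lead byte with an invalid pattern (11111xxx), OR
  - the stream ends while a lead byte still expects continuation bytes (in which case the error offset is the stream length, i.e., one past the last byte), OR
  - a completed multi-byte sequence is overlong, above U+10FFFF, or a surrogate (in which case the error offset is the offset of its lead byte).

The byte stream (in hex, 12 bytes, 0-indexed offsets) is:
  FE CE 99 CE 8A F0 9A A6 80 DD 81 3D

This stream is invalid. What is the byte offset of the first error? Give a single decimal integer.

Answer: 0

Derivation:
Byte[0]=FE: INVALID lead byte (not 0xxx/110x/1110/11110)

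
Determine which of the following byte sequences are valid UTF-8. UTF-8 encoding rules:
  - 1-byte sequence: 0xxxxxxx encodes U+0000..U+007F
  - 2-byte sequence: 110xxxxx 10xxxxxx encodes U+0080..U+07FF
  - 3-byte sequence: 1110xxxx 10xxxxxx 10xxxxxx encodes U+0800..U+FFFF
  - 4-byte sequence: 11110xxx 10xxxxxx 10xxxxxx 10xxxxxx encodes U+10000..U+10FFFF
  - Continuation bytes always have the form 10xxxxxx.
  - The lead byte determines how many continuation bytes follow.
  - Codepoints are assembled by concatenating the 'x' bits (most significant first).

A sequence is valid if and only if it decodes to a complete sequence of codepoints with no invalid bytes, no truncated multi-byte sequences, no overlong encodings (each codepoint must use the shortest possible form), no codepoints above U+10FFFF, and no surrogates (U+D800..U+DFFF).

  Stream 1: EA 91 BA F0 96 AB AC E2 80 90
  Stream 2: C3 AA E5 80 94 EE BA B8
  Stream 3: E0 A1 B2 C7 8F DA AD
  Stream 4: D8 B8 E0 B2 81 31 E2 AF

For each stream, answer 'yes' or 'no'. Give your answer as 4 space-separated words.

Answer: yes yes yes no

Derivation:
Stream 1: decodes cleanly. VALID
Stream 2: decodes cleanly. VALID
Stream 3: decodes cleanly. VALID
Stream 4: error at byte offset 8. INVALID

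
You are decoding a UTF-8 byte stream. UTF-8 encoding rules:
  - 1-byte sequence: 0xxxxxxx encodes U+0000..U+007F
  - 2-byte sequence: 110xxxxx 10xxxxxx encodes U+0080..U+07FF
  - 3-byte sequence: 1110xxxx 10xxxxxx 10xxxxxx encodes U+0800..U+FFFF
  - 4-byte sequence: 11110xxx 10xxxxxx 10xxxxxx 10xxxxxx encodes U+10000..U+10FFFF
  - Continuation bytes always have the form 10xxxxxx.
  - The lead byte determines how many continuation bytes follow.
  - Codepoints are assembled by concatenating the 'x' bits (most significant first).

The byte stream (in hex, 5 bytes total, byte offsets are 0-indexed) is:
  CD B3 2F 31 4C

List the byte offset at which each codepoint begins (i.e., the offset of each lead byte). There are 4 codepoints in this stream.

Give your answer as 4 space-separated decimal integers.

Answer: 0 2 3 4

Derivation:
Byte[0]=CD: 2-byte lead, need 1 cont bytes. acc=0xD
Byte[1]=B3: continuation. acc=(acc<<6)|0x33=0x373
Completed: cp=U+0373 (starts at byte 0)
Byte[2]=2F: 1-byte ASCII. cp=U+002F
Byte[3]=31: 1-byte ASCII. cp=U+0031
Byte[4]=4C: 1-byte ASCII. cp=U+004C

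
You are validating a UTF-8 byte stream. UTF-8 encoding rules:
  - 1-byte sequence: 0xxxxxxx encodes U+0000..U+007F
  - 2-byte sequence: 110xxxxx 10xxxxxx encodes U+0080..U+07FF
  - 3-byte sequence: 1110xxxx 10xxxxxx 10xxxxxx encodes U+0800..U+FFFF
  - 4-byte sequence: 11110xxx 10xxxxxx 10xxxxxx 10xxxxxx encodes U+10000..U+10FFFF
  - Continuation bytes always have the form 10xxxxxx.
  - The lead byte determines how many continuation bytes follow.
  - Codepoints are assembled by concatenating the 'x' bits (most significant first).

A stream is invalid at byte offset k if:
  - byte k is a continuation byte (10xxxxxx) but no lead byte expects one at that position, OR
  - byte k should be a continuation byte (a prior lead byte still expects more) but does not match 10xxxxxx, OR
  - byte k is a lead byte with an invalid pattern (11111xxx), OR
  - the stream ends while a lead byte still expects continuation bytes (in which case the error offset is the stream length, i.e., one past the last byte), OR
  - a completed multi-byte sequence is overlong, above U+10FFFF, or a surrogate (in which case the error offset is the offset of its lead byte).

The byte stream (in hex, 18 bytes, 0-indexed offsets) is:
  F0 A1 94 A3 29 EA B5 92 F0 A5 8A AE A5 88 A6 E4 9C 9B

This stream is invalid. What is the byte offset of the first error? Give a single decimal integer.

Byte[0]=F0: 4-byte lead, need 3 cont bytes. acc=0x0
Byte[1]=A1: continuation. acc=(acc<<6)|0x21=0x21
Byte[2]=94: continuation. acc=(acc<<6)|0x14=0x854
Byte[3]=A3: continuation. acc=(acc<<6)|0x23=0x21523
Completed: cp=U+21523 (starts at byte 0)
Byte[4]=29: 1-byte ASCII. cp=U+0029
Byte[5]=EA: 3-byte lead, need 2 cont bytes. acc=0xA
Byte[6]=B5: continuation. acc=(acc<<6)|0x35=0x2B5
Byte[7]=92: continuation. acc=(acc<<6)|0x12=0xAD52
Completed: cp=U+AD52 (starts at byte 5)
Byte[8]=F0: 4-byte lead, need 3 cont bytes. acc=0x0
Byte[9]=A5: continuation. acc=(acc<<6)|0x25=0x25
Byte[10]=8A: continuation. acc=(acc<<6)|0x0A=0x94A
Byte[11]=AE: continuation. acc=(acc<<6)|0x2E=0x252AE
Completed: cp=U+252AE (starts at byte 8)
Byte[12]=A5: INVALID lead byte (not 0xxx/110x/1110/11110)

Answer: 12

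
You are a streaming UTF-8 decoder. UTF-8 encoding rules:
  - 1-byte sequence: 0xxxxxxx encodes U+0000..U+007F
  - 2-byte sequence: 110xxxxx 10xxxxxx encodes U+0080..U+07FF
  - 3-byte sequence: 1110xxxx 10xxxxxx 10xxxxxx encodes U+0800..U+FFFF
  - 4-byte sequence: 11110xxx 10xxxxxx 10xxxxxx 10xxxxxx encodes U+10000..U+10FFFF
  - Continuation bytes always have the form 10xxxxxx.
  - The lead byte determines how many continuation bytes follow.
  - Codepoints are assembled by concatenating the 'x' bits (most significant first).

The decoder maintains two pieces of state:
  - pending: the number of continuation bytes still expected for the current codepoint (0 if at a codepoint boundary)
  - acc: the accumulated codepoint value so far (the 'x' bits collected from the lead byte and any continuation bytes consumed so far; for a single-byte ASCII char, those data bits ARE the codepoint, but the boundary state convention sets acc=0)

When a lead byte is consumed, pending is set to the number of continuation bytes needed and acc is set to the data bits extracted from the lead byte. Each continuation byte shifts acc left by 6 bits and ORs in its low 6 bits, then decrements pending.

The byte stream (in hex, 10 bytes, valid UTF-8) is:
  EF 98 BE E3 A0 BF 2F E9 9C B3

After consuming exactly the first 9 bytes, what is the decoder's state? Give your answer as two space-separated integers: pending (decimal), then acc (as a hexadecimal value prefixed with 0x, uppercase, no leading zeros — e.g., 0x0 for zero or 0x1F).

Byte[0]=EF: 3-byte lead. pending=2, acc=0xF
Byte[1]=98: continuation. acc=(acc<<6)|0x18=0x3D8, pending=1
Byte[2]=BE: continuation. acc=(acc<<6)|0x3E=0xF63E, pending=0
Byte[3]=E3: 3-byte lead. pending=2, acc=0x3
Byte[4]=A0: continuation. acc=(acc<<6)|0x20=0xE0, pending=1
Byte[5]=BF: continuation. acc=(acc<<6)|0x3F=0x383F, pending=0
Byte[6]=2F: 1-byte. pending=0, acc=0x0
Byte[7]=E9: 3-byte lead. pending=2, acc=0x9
Byte[8]=9C: continuation. acc=(acc<<6)|0x1C=0x25C, pending=1

Answer: 1 0x25C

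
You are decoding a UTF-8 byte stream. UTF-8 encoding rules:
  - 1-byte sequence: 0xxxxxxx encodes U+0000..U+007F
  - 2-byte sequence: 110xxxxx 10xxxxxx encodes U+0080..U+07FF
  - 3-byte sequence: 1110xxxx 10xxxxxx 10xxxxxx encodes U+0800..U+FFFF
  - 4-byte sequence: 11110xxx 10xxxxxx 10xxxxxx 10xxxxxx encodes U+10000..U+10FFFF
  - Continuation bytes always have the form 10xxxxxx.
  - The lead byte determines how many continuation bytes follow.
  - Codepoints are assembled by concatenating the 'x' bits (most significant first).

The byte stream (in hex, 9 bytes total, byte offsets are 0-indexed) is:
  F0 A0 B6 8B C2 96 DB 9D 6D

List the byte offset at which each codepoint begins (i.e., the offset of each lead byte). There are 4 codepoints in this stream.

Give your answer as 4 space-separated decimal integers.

Byte[0]=F0: 4-byte lead, need 3 cont bytes. acc=0x0
Byte[1]=A0: continuation. acc=(acc<<6)|0x20=0x20
Byte[2]=B6: continuation. acc=(acc<<6)|0x36=0x836
Byte[3]=8B: continuation. acc=(acc<<6)|0x0B=0x20D8B
Completed: cp=U+20D8B (starts at byte 0)
Byte[4]=C2: 2-byte lead, need 1 cont bytes. acc=0x2
Byte[5]=96: continuation. acc=(acc<<6)|0x16=0x96
Completed: cp=U+0096 (starts at byte 4)
Byte[6]=DB: 2-byte lead, need 1 cont bytes. acc=0x1B
Byte[7]=9D: continuation. acc=(acc<<6)|0x1D=0x6DD
Completed: cp=U+06DD (starts at byte 6)
Byte[8]=6D: 1-byte ASCII. cp=U+006D

Answer: 0 4 6 8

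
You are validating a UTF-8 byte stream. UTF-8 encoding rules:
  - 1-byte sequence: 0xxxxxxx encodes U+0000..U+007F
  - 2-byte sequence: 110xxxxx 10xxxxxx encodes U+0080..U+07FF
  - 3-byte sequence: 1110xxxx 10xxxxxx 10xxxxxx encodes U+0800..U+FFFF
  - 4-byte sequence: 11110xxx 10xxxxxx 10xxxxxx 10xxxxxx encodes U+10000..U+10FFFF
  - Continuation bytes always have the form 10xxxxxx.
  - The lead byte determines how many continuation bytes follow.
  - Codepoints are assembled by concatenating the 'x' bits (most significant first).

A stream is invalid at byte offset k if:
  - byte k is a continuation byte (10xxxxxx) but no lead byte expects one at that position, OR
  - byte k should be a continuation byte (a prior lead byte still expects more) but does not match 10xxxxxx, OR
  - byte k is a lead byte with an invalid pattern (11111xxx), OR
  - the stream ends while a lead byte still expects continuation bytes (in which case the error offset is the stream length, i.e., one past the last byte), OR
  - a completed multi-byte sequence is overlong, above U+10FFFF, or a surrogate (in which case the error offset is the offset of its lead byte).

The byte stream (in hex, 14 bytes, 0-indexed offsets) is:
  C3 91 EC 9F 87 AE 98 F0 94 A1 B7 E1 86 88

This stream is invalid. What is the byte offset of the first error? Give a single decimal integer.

Answer: 5

Derivation:
Byte[0]=C3: 2-byte lead, need 1 cont bytes. acc=0x3
Byte[1]=91: continuation. acc=(acc<<6)|0x11=0xD1
Completed: cp=U+00D1 (starts at byte 0)
Byte[2]=EC: 3-byte lead, need 2 cont bytes. acc=0xC
Byte[3]=9F: continuation. acc=(acc<<6)|0x1F=0x31F
Byte[4]=87: continuation. acc=(acc<<6)|0x07=0xC7C7
Completed: cp=U+C7C7 (starts at byte 2)
Byte[5]=AE: INVALID lead byte (not 0xxx/110x/1110/11110)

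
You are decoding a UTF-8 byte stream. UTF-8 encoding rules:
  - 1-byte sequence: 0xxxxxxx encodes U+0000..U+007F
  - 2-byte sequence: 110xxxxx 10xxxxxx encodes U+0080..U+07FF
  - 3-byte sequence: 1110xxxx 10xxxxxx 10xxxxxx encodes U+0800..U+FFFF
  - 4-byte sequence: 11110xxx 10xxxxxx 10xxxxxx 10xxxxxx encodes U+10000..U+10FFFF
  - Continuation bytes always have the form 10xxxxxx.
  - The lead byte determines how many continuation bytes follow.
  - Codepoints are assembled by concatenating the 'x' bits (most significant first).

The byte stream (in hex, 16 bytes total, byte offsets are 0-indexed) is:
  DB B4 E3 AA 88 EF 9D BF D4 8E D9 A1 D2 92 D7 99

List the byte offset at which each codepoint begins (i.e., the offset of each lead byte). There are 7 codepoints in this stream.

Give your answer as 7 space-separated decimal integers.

Byte[0]=DB: 2-byte lead, need 1 cont bytes. acc=0x1B
Byte[1]=B4: continuation. acc=(acc<<6)|0x34=0x6F4
Completed: cp=U+06F4 (starts at byte 0)
Byte[2]=E3: 3-byte lead, need 2 cont bytes. acc=0x3
Byte[3]=AA: continuation. acc=(acc<<6)|0x2A=0xEA
Byte[4]=88: continuation. acc=(acc<<6)|0x08=0x3A88
Completed: cp=U+3A88 (starts at byte 2)
Byte[5]=EF: 3-byte lead, need 2 cont bytes. acc=0xF
Byte[6]=9D: continuation. acc=(acc<<6)|0x1D=0x3DD
Byte[7]=BF: continuation. acc=(acc<<6)|0x3F=0xF77F
Completed: cp=U+F77F (starts at byte 5)
Byte[8]=D4: 2-byte lead, need 1 cont bytes. acc=0x14
Byte[9]=8E: continuation. acc=(acc<<6)|0x0E=0x50E
Completed: cp=U+050E (starts at byte 8)
Byte[10]=D9: 2-byte lead, need 1 cont bytes. acc=0x19
Byte[11]=A1: continuation. acc=(acc<<6)|0x21=0x661
Completed: cp=U+0661 (starts at byte 10)
Byte[12]=D2: 2-byte lead, need 1 cont bytes. acc=0x12
Byte[13]=92: continuation. acc=(acc<<6)|0x12=0x492
Completed: cp=U+0492 (starts at byte 12)
Byte[14]=D7: 2-byte lead, need 1 cont bytes. acc=0x17
Byte[15]=99: continuation. acc=(acc<<6)|0x19=0x5D9
Completed: cp=U+05D9 (starts at byte 14)

Answer: 0 2 5 8 10 12 14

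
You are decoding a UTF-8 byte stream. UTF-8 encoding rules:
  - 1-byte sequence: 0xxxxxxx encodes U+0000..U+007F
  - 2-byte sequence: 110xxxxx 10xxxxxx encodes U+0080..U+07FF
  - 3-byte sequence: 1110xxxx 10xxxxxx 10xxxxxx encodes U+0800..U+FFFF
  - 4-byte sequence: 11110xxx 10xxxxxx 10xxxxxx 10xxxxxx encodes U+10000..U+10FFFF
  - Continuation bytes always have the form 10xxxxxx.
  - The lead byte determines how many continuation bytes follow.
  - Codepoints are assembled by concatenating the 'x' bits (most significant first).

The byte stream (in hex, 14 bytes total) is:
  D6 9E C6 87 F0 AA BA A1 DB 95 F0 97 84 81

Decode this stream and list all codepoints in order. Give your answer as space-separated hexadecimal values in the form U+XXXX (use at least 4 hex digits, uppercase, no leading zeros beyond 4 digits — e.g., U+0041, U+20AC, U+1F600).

Answer: U+059E U+0187 U+2AEA1 U+06D5 U+17101

Derivation:
Byte[0]=D6: 2-byte lead, need 1 cont bytes. acc=0x16
Byte[1]=9E: continuation. acc=(acc<<6)|0x1E=0x59E
Completed: cp=U+059E (starts at byte 0)
Byte[2]=C6: 2-byte lead, need 1 cont bytes. acc=0x6
Byte[3]=87: continuation. acc=(acc<<6)|0x07=0x187
Completed: cp=U+0187 (starts at byte 2)
Byte[4]=F0: 4-byte lead, need 3 cont bytes. acc=0x0
Byte[5]=AA: continuation. acc=(acc<<6)|0x2A=0x2A
Byte[6]=BA: continuation. acc=(acc<<6)|0x3A=0xABA
Byte[7]=A1: continuation. acc=(acc<<6)|0x21=0x2AEA1
Completed: cp=U+2AEA1 (starts at byte 4)
Byte[8]=DB: 2-byte lead, need 1 cont bytes. acc=0x1B
Byte[9]=95: continuation. acc=(acc<<6)|0x15=0x6D5
Completed: cp=U+06D5 (starts at byte 8)
Byte[10]=F0: 4-byte lead, need 3 cont bytes. acc=0x0
Byte[11]=97: continuation. acc=(acc<<6)|0x17=0x17
Byte[12]=84: continuation. acc=(acc<<6)|0x04=0x5C4
Byte[13]=81: continuation. acc=(acc<<6)|0x01=0x17101
Completed: cp=U+17101 (starts at byte 10)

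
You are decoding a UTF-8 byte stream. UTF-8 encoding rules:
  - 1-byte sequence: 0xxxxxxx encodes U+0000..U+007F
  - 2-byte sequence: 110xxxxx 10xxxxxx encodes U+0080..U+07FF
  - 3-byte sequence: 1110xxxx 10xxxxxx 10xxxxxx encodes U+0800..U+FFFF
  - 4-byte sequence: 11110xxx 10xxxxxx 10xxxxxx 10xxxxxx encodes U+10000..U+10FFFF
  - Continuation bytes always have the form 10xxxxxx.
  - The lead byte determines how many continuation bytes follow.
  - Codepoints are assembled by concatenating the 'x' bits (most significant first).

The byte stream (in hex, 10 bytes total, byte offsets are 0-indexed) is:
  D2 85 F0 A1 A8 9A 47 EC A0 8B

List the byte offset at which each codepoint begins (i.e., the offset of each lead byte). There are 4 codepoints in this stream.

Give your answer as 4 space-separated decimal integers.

Answer: 0 2 6 7

Derivation:
Byte[0]=D2: 2-byte lead, need 1 cont bytes. acc=0x12
Byte[1]=85: continuation. acc=(acc<<6)|0x05=0x485
Completed: cp=U+0485 (starts at byte 0)
Byte[2]=F0: 4-byte lead, need 3 cont bytes. acc=0x0
Byte[3]=A1: continuation. acc=(acc<<6)|0x21=0x21
Byte[4]=A8: continuation. acc=(acc<<6)|0x28=0x868
Byte[5]=9A: continuation. acc=(acc<<6)|0x1A=0x21A1A
Completed: cp=U+21A1A (starts at byte 2)
Byte[6]=47: 1-byte ASCII. cp=U+0047
Byte[7]=EC: 3-byte lead, need 2 cont bytes. acc=0xC
Byte[8]=A0: continuation. acc=(acc<<6)|0x20=0x320
Byte[9]=8B: continuation. acc=(acc<<6)|0x0B=0xC80B
Completed: cp=U+C80B (starts at byte 7)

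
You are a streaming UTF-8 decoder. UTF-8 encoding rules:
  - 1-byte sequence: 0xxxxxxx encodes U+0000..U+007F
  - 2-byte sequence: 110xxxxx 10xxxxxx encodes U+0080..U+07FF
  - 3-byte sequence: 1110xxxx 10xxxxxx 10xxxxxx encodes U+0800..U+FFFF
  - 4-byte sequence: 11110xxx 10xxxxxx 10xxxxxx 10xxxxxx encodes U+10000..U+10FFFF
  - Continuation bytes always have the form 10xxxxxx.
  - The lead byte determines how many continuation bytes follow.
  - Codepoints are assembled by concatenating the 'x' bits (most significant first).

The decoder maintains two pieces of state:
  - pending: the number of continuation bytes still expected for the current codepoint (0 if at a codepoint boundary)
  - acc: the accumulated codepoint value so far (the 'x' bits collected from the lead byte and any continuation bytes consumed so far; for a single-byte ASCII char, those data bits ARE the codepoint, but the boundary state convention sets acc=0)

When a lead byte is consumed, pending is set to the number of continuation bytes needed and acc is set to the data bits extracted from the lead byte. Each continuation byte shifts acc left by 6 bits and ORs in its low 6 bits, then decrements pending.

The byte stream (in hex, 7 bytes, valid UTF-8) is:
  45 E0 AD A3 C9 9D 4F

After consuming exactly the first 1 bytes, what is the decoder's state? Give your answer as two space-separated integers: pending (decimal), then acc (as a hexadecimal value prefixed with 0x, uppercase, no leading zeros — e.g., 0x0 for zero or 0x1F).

Byte[0]=45: 1-byte. pending=0, acc=0x0

Answer: 0 0x0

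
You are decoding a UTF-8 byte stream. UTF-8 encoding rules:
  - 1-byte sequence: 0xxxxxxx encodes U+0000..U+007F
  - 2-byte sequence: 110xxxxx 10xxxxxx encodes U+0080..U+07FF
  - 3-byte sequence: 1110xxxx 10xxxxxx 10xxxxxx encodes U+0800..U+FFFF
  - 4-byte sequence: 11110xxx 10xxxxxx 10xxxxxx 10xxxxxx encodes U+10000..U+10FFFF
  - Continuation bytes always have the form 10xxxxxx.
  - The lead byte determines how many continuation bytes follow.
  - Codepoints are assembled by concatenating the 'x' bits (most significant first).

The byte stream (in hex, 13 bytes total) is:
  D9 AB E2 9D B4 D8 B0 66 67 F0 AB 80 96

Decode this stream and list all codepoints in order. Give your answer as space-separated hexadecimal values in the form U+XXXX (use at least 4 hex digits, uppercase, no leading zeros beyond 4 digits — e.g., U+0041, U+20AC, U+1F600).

Answer: U+066B U+2774 U+0630 U+0066 U+0067 U+2B016

Derivation:
Byte[0]=D9: 2-byte lead, need 1 cont bytes. acc=0x19
Byte[1]=AB: continuation. acc=(acc<<6)|0x2B=0x66B
Completed: cp=U+066B (starts at byte 0)
Byte[2]=E2: 3-byte lead, need 2 cont bytes. acc=0x2
Byte[3]=9D: continuation. acc=(acc<<6)|0x1D=0x9D
Byte[4]=B4: continuation. acc=(acc<<6)|0x34=0x2774
Completed: cp=U+2774 (starts at byte 2)
Byte[5]=D8: 2-byte lead, need 1 cont bytes. acc=0x18
Byte[6]=B0: continuation. acc=(acc<<6)|0x30=0x630
Completed: cp=U+0630 (starts at byte 5)
Byte[7]=66: 1-byte ASCII. cp=U+0066
Byte[8]=67: 1-byte ASCII. cp=U+0067
Byte[9]=F0: 4-byte lead, need 3 cont bytes. acc=0x0
Byte[10]=AB: continuation. acc=(acc<<6)|0x2B=0x2B
Byte[11]=80: continuation. acc=(acc<<6)|0x00=0xAC0
Byte[12]=96: continuation. acc=(acc<<6)|0x16=0x2B016
Completed: cp=U+2B016 (starts at byte 9)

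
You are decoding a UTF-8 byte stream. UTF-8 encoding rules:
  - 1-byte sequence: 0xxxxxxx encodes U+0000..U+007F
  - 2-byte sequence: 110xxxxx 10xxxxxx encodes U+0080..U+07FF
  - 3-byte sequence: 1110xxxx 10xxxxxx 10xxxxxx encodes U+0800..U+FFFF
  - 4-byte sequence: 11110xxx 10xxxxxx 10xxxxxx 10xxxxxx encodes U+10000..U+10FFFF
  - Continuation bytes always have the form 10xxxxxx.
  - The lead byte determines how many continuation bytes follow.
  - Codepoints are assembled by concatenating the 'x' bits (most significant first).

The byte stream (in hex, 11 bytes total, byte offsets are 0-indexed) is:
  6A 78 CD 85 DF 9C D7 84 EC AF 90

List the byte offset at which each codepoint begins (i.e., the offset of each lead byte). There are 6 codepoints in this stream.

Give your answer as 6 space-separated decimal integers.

Answer: 0 1 2 4 6 8

Derivation:
Byte[0]=6A: 1-byte ASCII. cp=U+006A
Byte[1]=78: 1-byte ASCII. cp=U+0078
Byte[2]=CD: 2-byte lead, need 1 cont bytes. acc=0xD
Byte[3]=85: continuation. acc=(acc<<6)|0x05=0x345
Completed: cp=U+0345 (starts at byte 2)
Byte[4]=DF: 2-byte lead, need 1 cont bytes. acc=0x1F
Byte[5]=9C: continuation. acc=(acc<<6)|0x1C=0x7DC
Completed: cp=U+07DC (starts at byte 4)
Byte[6]=D7: 2-byte lead, need 1 cont bytes. acc=0x17
Byte[7]=84: continuation. acc=(acc<<6)|0x04=0x5C4
Completed: cp=U+05C4 (starts at byte 6)
Byte[8]=EC: 3-byte lead, need 2 cont bytes. acc=0xC
Byte[9]=AF: continuation. acc=(acc<<6)|0x2F=0x32F
Byte[10]=90: continuation. acc=(acc<<6)|0x10=0xCBD0
Completed: cp=U+CBD0 (starts at byte 8)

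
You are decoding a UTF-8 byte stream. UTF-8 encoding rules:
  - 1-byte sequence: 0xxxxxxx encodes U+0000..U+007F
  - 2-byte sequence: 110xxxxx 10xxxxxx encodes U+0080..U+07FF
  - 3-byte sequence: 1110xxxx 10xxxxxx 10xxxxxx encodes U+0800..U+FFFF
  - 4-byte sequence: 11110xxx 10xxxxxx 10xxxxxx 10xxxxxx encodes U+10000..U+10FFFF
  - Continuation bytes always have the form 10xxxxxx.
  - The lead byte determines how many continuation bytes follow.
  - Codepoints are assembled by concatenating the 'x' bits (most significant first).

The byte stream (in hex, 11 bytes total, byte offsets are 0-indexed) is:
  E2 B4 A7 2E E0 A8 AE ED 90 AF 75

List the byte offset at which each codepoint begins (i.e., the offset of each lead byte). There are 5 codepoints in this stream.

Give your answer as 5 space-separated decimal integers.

Byte[0]=E2: 3-byte lead, need 2 cont bytes. acc=0x2
Byte[1]=B4: continuation. acc=(acc<<6)|0x34=0xB4
Byte[2]=A7: continuation. acc=(acc<<6)|0x27=0x2D27
Completed: cp=U+2D27 (starts at byte 0)
Byte[3]=2E: 1-byte ASCII. cp=U+002E
Byte[4]=E0: 3-byte lead, need 2 cont bytes. acc=0x0
Byte[5]=A8: continuation. acc=(acc<<6)|0x28=0x28
Byte[6]=AE: continuation. acc=(acc<<6)|0x2E=0xA2E
Completed: cp=U+0A2E (starts at byte 4)
Byte[7]=ED: 3-byte lead, need 2 cont bytes. acc=0xD
Byte[8]=90: continuation. acc=(acc<<6)|0x10=0x350
Byte[9]=AF: continuation. acc=(acc<<6)|0x2F=0xD42F
Completed: cp=U+D42F (starts at byte 7)
Byte[10]=75: 1-byte ASCII. cp=U+0075

Answer: 0 3 4 7 10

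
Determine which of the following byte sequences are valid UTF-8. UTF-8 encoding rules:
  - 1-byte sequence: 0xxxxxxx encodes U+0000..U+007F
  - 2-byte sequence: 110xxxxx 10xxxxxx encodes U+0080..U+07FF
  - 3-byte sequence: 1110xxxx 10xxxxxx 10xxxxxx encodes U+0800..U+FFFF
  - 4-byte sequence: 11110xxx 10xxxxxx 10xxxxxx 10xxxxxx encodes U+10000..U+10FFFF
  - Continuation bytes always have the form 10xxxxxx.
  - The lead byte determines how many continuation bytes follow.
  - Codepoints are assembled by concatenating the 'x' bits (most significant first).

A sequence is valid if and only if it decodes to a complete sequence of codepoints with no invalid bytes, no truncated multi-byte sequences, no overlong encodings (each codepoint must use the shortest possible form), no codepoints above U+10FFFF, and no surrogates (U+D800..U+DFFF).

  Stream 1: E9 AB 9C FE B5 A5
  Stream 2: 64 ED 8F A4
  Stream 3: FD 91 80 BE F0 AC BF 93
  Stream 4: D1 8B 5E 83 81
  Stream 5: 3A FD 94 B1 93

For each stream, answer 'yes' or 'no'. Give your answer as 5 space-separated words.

Stream 1: error at byte offset 3. INVALID
Stream 2: decodes cleanly. VALID
Stream 3: error at byte offset 0. INVALID
Stream 4: error at byte offset 3. INVALID
Stream 5: error at byte offset 1. INVALID

Answer: no yes no no no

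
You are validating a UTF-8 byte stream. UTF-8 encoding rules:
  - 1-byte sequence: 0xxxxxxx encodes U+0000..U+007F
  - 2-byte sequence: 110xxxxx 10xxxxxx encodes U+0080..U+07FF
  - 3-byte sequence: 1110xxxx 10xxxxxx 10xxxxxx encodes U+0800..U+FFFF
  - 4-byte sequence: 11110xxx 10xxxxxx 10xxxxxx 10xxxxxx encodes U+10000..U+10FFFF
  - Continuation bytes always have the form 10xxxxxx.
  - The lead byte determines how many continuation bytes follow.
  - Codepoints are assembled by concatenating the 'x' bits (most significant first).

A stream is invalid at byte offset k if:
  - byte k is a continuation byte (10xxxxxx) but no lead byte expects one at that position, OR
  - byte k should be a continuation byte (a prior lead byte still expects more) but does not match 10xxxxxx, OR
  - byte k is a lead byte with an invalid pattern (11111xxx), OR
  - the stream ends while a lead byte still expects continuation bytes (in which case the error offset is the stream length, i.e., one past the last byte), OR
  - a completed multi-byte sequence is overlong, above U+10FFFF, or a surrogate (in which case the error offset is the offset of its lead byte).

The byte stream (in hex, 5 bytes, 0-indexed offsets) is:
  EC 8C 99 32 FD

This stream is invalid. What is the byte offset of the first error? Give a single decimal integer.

Answer: 4

Derivation:
Byte[0]=EC: 3-byte lead, need 2 cont bytes. acc=0xC
Byte[1]=8C: continuation. acc=(acc<<6)|0x0C=0x30C
Byte[2]=99: continuation. acc=(acc<<6)|0x19=0xC319
Completed: cp=U+C319 (starts at byte 0)
Byte[3]=32: 1-byte ASCII. cp=U+0032
Byte[4]=FD: INVALID lead byte (not 0xxx/110x/1110/11110)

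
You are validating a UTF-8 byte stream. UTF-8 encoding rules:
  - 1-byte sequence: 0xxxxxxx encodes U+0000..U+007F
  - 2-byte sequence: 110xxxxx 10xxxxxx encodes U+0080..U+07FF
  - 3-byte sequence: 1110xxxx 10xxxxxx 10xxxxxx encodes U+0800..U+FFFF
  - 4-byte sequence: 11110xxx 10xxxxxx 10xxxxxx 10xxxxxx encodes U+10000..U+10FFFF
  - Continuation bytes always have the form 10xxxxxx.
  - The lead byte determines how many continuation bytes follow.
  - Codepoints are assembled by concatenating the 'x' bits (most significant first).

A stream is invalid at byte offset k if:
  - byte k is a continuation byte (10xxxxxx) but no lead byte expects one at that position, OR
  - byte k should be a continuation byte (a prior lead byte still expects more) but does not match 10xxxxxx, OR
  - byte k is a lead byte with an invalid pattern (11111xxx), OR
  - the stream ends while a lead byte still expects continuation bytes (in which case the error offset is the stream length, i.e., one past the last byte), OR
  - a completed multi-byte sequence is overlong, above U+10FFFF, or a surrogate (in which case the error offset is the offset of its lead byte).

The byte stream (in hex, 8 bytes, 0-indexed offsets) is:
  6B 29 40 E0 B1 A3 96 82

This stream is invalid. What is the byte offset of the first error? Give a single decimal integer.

Byte[0]=6B: 1-byte ASCII. cp=U+006B
Byte[1]=29: 1-byte ASCII. cp=U+0029
Byte[2]=40: 1-byte ASCII. cp=U+0040
Byte[3]=E0: 3-byte lead, need 2 cont bytes. acc=0x0
Byte[4]=B1: continuation. acc=(acc<<6)|0x31=0x31
Byte[5]=A3: continuation. acc=(acc<<6)|0x23=0xC63
Completed: cp=U+0C63 (starts at byte 3)
Byte[6]=96: INVALID lead byte (not 0xxx/110x/1110/11110)

Answer: 6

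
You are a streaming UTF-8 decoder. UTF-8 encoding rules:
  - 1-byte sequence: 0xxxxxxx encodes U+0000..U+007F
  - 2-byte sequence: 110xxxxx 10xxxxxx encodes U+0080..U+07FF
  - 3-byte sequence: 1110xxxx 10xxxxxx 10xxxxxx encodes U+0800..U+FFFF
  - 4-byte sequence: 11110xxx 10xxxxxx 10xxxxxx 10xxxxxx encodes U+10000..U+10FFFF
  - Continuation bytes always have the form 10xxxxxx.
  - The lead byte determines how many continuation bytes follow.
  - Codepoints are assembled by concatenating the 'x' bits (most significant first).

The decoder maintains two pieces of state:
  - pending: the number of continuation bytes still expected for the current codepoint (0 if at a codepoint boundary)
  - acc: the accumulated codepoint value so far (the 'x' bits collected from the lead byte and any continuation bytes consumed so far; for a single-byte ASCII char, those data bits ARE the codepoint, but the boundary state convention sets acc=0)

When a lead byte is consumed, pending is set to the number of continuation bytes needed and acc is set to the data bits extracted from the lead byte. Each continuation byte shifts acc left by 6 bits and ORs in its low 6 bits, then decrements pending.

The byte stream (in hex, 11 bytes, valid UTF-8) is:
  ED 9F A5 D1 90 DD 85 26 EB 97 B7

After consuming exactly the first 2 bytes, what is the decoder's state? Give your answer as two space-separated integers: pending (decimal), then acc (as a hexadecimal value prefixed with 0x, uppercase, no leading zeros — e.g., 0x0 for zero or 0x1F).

Byte[0]=ED: 3-byte lead. pending=2, acc=0xD
Byte[1]=9F: continuation. acc=(acc<<6)|0x1F=0x35F, pending=1

Answer: 1 0x35F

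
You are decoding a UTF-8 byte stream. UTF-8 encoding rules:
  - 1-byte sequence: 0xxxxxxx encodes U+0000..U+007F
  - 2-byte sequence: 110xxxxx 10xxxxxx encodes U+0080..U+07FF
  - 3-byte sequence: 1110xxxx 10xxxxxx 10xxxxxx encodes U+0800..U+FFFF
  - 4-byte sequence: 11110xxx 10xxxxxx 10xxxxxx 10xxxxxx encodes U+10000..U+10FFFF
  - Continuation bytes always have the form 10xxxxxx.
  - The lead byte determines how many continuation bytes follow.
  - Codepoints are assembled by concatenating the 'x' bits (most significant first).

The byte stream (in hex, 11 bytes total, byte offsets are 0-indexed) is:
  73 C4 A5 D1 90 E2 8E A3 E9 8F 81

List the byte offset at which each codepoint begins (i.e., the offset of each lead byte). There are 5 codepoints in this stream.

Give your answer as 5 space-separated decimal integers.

Answer: 0 1 3 5 8

Derivation:
Byte[0]=73: 1-byte ASCII. cp=U+0073
Byte[1]=C4: 2-byte lead, need 1 cont bytes. acc=0x4
Byte[2]=A5: continuation. acc=(acc<<6)|0x25=0x125
Completed: cp=U+0125 (starts at byte 1)
Byte[3]=D1: 2-byte lead, need 1 cont bytes. acc=0x11
Byte[4]=90: continuation. acc=(acc<<6)|0x10=0x450
Completed: cp=U+0450 (starts at byte 3)
Byte[5]=E2: 3-byte lead, need 2 cont bytes. acc=0x2
Byte[6]=8E: continuation. acc=(acc<<6)|0x0E=0x8E
Byte[7]=A3: continuation. acc=(acc<<6)|0x23=0x23A3
Completed: cp=U+23A3 (starts at byte 5)
Byte[8]=E9: 3-byte lead, need 2 cont bytes. acc=0x9
Byte[9]=8F: continuation. acc=(acc<<6)|0x0F=0x24F
Byte[10]=81: continuation. acc=(acc<<6)|0x01=0x93C1
Completed: cp=U+93C1 (starts at byte 8)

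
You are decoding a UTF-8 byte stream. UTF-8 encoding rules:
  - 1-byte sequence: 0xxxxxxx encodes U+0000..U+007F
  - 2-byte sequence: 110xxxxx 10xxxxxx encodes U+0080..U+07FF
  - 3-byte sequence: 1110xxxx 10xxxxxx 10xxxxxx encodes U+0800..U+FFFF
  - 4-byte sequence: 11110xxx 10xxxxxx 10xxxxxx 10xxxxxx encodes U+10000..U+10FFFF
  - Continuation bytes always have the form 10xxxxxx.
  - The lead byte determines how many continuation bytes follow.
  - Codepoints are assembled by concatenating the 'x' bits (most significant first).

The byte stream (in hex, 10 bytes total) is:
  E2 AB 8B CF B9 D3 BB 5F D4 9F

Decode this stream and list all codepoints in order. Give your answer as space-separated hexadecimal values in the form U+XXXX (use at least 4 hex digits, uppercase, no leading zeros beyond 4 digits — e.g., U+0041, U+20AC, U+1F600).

Answer: U+2ACB U+03F9 U+04FB U+005F U+051F

Derivation:
Byte[0]=E2: 3-byte lead, need 2 cont bytes. acc=0x2
Byte[1]=AB: continuation. acc=(acc<<6)|0x2B=0xAB
Byte[2]=8B: continuation. acc=(acc<<6)|0x0B=0x2ACB
Completed: cp=U+2ACB (starts at byte 0)
Byte[3]=CF: 2-byte lead, need 1 cont bytes. acc=0xF
Byte[4]=B9: continuation. acc=(acc<<6)|0x39=0x3F9
Completed: cp=U+03F9 (starts at byte 3)
Byte[5]=D3: 2-byte lead, need 1 cont bytes. acc=0x13
Byte[6]=BB: continuation. acc=(acc<<6)|0x3B=0x4FB
Completed: cp=U+04FB (starts at byte 5)
Byte[7]=5F: 1-byte ASCII. cp=U+005F
Byte[8]=D4: 2-byte lead, need 1 cont bytes. acc=0x14
Byte[9]=9F: continuation. acc=(acc<<6)|0x1F=0x51F
Completed: cp=U+051F (starts at byte 8)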